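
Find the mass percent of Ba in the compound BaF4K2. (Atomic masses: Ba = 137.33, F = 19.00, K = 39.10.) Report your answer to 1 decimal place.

47.1%

Molar mass = 1(137.33) + 4(19.00) + 2(39.10) = 291.530 g/mol
Mass of Ba per mole = 1 × 137.33 = 137.330 g
% Ba = 137.330 / 291.530 × 100 = 47.1%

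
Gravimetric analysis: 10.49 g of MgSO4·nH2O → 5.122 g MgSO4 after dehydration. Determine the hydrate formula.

Mass of water lost = 10.49 − 5.122 = 5.368 g → 5.368 / 18.02 = 0.2979 mol H2O
Molar mass of MgSO4 = 120.38 g/mol → mol MgSO4 = 5.122 / 120.38 = 0.04255
n = 0.2979 / 0.04255 = 7.00 ≈ 7 → MgSO4·7H2O

MgSO4·7H2O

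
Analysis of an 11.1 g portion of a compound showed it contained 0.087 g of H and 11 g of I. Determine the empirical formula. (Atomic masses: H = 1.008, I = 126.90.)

H: 0.087 g ÷ 1.008 g/mol = 0.08631 mol
I: 11 g ÷ 126.90 g/mol = 0.08668 mol
Ratios (÷ 0.08631): H 1.000, I 1.004
≈ 1:1 → HI

HI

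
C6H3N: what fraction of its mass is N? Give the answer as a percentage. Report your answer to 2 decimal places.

Molar mass = 6(12.01) + 3(1.008) + 1(14.01) = 89.094 g/mol
Mass of N per mole = 1 × 14.01 = 14.010 g
% N = 14.010 / 89.094 × 100 = 15.72%

15.72%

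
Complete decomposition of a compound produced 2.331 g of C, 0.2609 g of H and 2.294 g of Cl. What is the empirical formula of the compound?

Moles — C: 2.331 / 12.01 = 0.1941 mol; H: 0.2609 / 1.008 = 0.2588 mol; Cl: 2.294 / 35.45 = 0.06471 mol
Ratios (÷ 0.06471): C 2.999, H 4.000, Cl 1.000
→ C3H4Cl

C3H4Cl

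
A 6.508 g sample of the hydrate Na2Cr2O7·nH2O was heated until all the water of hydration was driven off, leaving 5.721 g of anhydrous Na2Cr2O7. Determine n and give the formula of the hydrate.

Mass of water lost = 6.508 − 5.721 = 0.787 g → 0.787 / 18.02 = 0.04367 mol H2O
Molar mass of Na2Cr2O7 = 261.98 g/mol → mol Na2Cr2O7 = 5.721 / 261.98 = 0.02184
n = 0.04367 / 0.02184 = 2.00 ≈ 2 → Na2Cr2O7·2H2O

Na2Cr2O7·2H2O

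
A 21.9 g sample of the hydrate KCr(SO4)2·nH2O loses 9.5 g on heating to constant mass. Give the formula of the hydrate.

KCr(SO4)2·12H2O

Mass of anhydrous KCr(SO4)2 = 21.9 − 9.5 = 12.4 g
mol H2O = 9.5 / 18.02 = 0.5272
Molar mass of KCr(SO4)2 = 283.24 g/mol → mol KCr(SO4)2 = 12.4 / 283.24 = 0.04378
n = 0.5272 / 0.04378 = 12.04 ≈ 12 → KCr(SO4)2·12H2O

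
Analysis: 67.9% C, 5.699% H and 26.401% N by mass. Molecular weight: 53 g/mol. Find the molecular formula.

Assume 100 g: 67.9 g C, 5.699 g H, 26.401 g N.
n(C) = 67.9/12.01 = 5.654, n(H) = 5.699/1.008 = 5.654, n(N) = 26.401/14.01 = 1.884
Smallest is N at 1.884 mol; normalising gives C 3.000, H 3.000, N 1.000
→ C3H3N
Empirical-formula mass = 53.06 g/mol
n = 53 / 53.06 = 1.00 ≈ 1
Molecular formula = empirical formula = C3H3N

C3H3N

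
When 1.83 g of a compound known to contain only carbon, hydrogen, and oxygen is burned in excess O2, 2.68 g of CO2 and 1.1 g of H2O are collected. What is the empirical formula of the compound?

CH2O

mol C = 2.68 / 44.01 = 0.06090; mass C = 0.06090 × 12.01 = 0.7314 g
mol H = 2 × (1.1 / 18.02) = 0.1221; mass H = 0.1221 × 1.008 = 0.1231 g
mass O = 1.83 − (0.8544) = 0.9756 g → mol O = 0.06097
Smallest is C at 0.0609 mol; normalising gives C 1.000, H 2.005, O 1.001
≈ 1:2:1 → CH2O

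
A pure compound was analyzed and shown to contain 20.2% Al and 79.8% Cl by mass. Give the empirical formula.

AlCl3

Assume 100 g: 20.2 g Al, 79.8 g Cl.
n(Al) = 20.2/26.98 = 0.7487, n(Cl) = 79.8/35.45 = 2.251
Ratios (÷ 0.7487): Al 1.000, Cl 3.007
→ AlCl3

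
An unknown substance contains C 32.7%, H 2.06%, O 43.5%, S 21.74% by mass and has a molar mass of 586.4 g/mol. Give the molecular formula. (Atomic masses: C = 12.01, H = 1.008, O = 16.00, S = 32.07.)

Assume 100 g: 32.7 g C, 2.06 g H, 43.5 g O, 21.74 g S.
n(C) = 32.7/12.01 = 2.723, n(H) = 2.06/1.008 = 2.044, n(O) = 43.5/16.00 = 2.719, n(S) = 21.74/32.07 = 0.6779
Ratios (÷ 0.6779): C 4.016, H 3.015, O 4.011, S 1.000
→ C4H3O4S
Empirical-formula mass = 147.13 g/mol
n = 586.4 / 147.13 = 3.99 ≈ 4
Molecular formula = (C4H3O4S)×4 = C16H12O16S4

C16H12O16S4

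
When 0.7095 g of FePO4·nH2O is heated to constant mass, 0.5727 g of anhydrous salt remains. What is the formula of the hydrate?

Mass of water lost = 0.7095 − 0.5727 = 0.1368 g → 0.1368 / 18.02 = 0.007592 mol H2O
Molar mass of FePO4 = 150.82 g/mol → mol FePO4 = 0.5727 / 150.82 = 0.003797
n = 0.007592 / 0.003797 = 2.00 ≈ 2 → FePO4·2H2O

FePO4·2H2O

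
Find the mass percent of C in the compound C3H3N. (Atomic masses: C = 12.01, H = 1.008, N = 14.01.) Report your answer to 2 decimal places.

Molar mass = 3(12.01) + 3(1.008) + 1(14.01) = 53.064 g/mol
Mass of C per mole = 3 × 12.01 = 36.030 g
% C = 36.030 / 53.064 × 100 = 67.90%

67.90%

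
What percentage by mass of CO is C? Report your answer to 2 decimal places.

Molar mass = 1(12.01) + 1(16.00) = 28.010 g/mol
Mass of C per mole = 1 × 12.01 = 12.010 g
% C = 12.010 / 28.010 × 100 = 42.88%

42.88%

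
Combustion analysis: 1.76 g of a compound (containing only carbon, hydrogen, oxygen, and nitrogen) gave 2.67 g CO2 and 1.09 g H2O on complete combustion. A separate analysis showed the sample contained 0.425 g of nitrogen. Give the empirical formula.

mol C = 2.67 / 44.01 = 0.06067; mass C = 0.06067 × 12.01 = 0.7286 g
mol H = 2 × (1.09 / 18.02) = 0.1210; mass H = 0.1210 × 1.008 = 0.1219 g
mol N = 0.425 / 14.01 = 0.03034
mass O = 1.76 − (1.276) = 0.4844 g → mol O = 0.03028
Smallest is O at 0.03028 mol; normalising gives C 2.004, H 3.996, N 1.002, O 1.000
≈ 2:4:1:1 → C2H4NO

C2H4NO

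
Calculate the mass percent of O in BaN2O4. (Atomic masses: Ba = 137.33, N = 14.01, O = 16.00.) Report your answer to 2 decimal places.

27.90%

Molar mass = 1(137.33) + 2(14.01) + 4(16.00) = 229.350 g/mol
Mass of O per mole = 4 × 16.00 = 64.000 g
% O = 64.000 / 229.350 × 100 = 27.90%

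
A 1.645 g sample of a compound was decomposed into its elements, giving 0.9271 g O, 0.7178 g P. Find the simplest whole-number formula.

O5P2

Moles — O: 0.9271 / 16.00 = 0.05794 mol; P: 0.7178 / 30.97 = 0.02318 mol
Smallest is P at 0.02318 mol; normalising gives O 2.500, P 1.000
×2: O 5.00, P 2.00 → O5P2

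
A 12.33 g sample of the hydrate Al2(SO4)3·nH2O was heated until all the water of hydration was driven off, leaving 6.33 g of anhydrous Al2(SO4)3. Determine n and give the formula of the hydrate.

Al2(SO4)3·18H2O

Mass of water lost = 12.33 − 6.33 = 6 g → 6 / 18.02 = 0.333 mol H2O
Molar mass of Al2(SO4)3 = 342.17 g/mol → mol Al2(SO4)3 = 6.33 / 342.17 = 0.0185
n = 0.333 / 0.0185 = 18.00 ≈ 18 → Al2(SO4)3·18H2O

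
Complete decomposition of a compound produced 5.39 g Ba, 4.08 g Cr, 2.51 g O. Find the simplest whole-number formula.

BaCr2O4

Moles — Ba: 5.39 / 137.33 = 0.03925 mol; Cr: 4.08 / 52.00 = 0.07846 mol; O: 2.51 / 16.00 = 0.1569 mol
Ratios (÷ 0.03925): Ba 1.000, Cr 1.999, O 3.997
≈ 1:2:4 → BaCr2O4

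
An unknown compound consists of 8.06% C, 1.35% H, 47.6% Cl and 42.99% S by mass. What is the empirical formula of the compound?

CH2Cl2S2

Assume 100 g: 8.06 g C, 1.35 g H, 47.6 g Cl, 42.99 g S.
n(C) = 8.06/12.01 = 0.6711, n(H) = 1.35/1.008 = 1.339, n(Cl) = 47.6/35.45 = 1.343, n(S) = 42.99/32.07 = 1.341
Divide by the smallest (0.6711 mol C): C 1.000, H 1.996, Cl 2.001, S 1.997
→ CH2Cl2S2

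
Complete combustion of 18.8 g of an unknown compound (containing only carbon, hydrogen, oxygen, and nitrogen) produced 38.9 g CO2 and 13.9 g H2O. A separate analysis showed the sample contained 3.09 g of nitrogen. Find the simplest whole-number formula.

mol C = 38.9 / 44.01 = 0.8839; mass C = 0.8839 × 12.01 = 10.62 g
mol H = 2 × (13.9 / 18.02) = 1.543; mass H = 1.543 × 1.008 = 1.555 g
mol N = 3.09 / 14.01 = 0.2206
mass O = 18.8 − (15.26) = 3.539 g → mol O = 0.2212
Smallest is N at 0.2206 mol; normalising gives C 4.008, H 6.995, N 1.000, O 1.003
≈ 4:7:1:1 → C4H7NO

C4H7NO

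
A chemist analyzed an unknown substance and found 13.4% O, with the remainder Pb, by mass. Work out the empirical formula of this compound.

O2Pb

Assume 100 g: 13.4 g O, 86.6 g Pb.
n(O) = 13.4/16.00 = 0.8375, n(Pb) = 86.6/207.2 = 0.418
Divide by the smallest (0.418 mol Pb): O 2.004, Pb 1.000
≈ 2:1 → O2Pb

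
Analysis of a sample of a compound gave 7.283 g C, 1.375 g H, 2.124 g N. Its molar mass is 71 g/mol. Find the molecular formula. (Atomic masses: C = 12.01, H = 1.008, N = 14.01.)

C4H9N

C: 7.283 g ÷ 12.01 g/mol = 0.6064 mol
H: 1.375 g ÷ 1.008 g/mol = 1.364 mol
N: 2.124 g ÷ 14.01 g/mol = 0.1516 mol
Ratios (÷ 0.1516): C 4.000, H 8.998, N 1.000
≈ 4:9:1 → C4H9N
Empirical-formula mass = 71.12 g/mol
n = 71 / 71.12 = 1.00 ≈ 1
Molecular formula = empirical formula = C4H9N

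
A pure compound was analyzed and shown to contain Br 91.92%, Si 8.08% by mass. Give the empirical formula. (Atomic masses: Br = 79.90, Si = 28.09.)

Br4Si

Assume 100 g: 91.92 g Br, 8.08 g Si.
Br: 91.92 g ÷ 79.90 g/mol = 1.15 mol
Si: 8.08 g ÷ 28.09 g/mol = 0.2876 mol
Divide by the smallest (0.2876 mol Si): Br 3.999, Si 1.000
≈ 4:1 → Br4Si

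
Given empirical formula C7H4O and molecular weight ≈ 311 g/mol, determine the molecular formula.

Empirical-formula mass = 104.10 g/mol
n = 311 / 104.10 = 2.99 ≈ 3
Molecular formula = (C7H4O)3 = C21H12O3

C21H12O3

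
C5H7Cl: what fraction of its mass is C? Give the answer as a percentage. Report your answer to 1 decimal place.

58.6%

Molar mass = 5(12.01) + 7(1.008) + 1(35.45) = 102.556 g/mol
Mass of C per mole = 5 × 12.01 = 60.050 g
% C = 60.050 / 102.556 × 100 = 58.6%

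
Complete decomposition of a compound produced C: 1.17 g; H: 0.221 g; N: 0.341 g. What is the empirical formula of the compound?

C4H9N

Moles — C: 1.17 / 12.01 = 0.09742 mol; H: 0.221 / 1.008 = 0.2192 mol; N: 0.341 / 14.01 = 0.02434 mol
Smallest is N at 0.02434 mol; normalising gives C 4.002, H 9.008, N 1.000
≈ 4:9:1 → C4H9N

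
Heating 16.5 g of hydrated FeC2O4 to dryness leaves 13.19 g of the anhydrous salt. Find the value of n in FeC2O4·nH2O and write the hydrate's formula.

FeC2O4·2H2O

Mass of water lost = 16.5 − 13.19 = 3.31 g → 3.31 / 18.02 = 0.1837 mol H2O
Molar mass of FeC2O4 = 143.87 g/mol → mol FeC2O4 = 13.19 / 143.87 = 0.09168
n = 0.1837 / 0.09168 = 2.00 ≈ 2 → FeC2O4·2H2O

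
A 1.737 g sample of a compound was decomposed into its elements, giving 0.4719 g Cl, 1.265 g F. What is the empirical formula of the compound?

ClF5

Cl: 0.4719 g ÷ 35.45 g/mol = 0.01331 mol
F: 1.265 g ÷ 19.00 g/mol = 0.06658 mol
Ratios (÷ 0.01331): Cl 1.000, F 5.002
Ratio ≈ 1:5, so the empirical formula is ClF5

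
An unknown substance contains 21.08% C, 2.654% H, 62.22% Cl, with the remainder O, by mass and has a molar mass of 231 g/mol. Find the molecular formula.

C4H6Cl4O2

Assume 100 g: 21.08 g C, 2.654 g H, 62.22 g Cl, 14.046 g O.
n(C) = 21.08/12.01 = 1.755, n(H) = 2.654/1.008 = 2.633, n(Cl) = 62.22/35.45 = 1.755, n(O) = 14.046/16.00 = 0.8779
Ratios (÷ 0.8779): C 1.999, H 2.999, Cl 1.999, O 1.000
Ratio ≈ 2:3:2:1, so the empirical formula is C2H3Cl2O
Empirical-formula mass = 113.94 g/mol
n = 231 / 113.94 = 2.03 ≈ 2
Molecular formula = (C2H3Cl2O)×2 = C4H6Cl4O2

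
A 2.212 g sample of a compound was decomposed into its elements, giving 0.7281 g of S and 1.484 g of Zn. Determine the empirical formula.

S: 0.7281 g ÷ 32.07 g/mol = 0.0227 mol
Zn: 1.484 g ÷ 65.38 g/mol = 0.0227 mol
Ratios (÷ 0.0227): S 1.000, Zn 1.000
→ SZn

SZn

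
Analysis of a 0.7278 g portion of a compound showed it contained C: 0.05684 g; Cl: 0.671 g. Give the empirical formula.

Moles — C: 0.05684 / 12.01 = 0.004733 mol; Cl: 0.671 / 35.45 = 0.01893 mol
Smallest is C at 0.004733 mol; normalising gives C 1.000, Cl 3.999
Ratio ≈ 1:4, so the empirical formula is CCl4

CCl4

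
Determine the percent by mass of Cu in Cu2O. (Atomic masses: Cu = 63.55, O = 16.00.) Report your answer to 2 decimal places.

88.82%

Molar mass = 2(63.55) + 1(16.00) = 143.100 g/mol
Mass of Cu per mole = 2 × 63.55 = 127.100 g
% Cu = 127.100 / 143.100 × 100 = 88.82%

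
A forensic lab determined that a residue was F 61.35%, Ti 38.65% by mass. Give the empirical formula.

F4Ti

Assume 100 g: 61.35 g F, 38.65 g Ti.
n(F) = 61.35/19.00 = 3.229, n(Ti) = 38.65/47.87 = 0.8074
Smallest is Ti at 0.8074 mol; normalising gives F 3.999, Ti 1.000
≈ 4:1 → F4Ti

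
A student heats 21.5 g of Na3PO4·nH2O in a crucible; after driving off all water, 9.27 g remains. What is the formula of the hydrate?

Na3PO4·12H2O

Mass of water lost = 21.5 − 9.27 = 12.23 g → 12.23 / 18.02 = 0.6787 mol H2O
Molar mass of Na3PO4 = 163.94 g/mol → mol Na3PO4 = 9.27 / 163.94 = 0.05655
n = 0.6787 / 0.05655 = 12.00 ≈ 12 → Na3PO4·12H2O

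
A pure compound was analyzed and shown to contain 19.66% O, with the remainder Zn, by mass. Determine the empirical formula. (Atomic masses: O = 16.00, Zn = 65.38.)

OZn

Assume 100 g: 19.66 g O, 80.34 g Zn.
Moles — O: 19.66 / 16.00 = 1.229 mol; Zn: 80.34 / 65.38 = 1.229 mol
Divide by the smallest (1.229 mol O): O 1.000, Zn 1.000
→ OZn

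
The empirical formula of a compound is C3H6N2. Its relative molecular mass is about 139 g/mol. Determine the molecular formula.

Empirical-formula mass = 70.10 g/mol
n = 139 / 70.10 = 1.98 ≈ 2
Molecular formula = (C3H6N2)2 = C6H12N4

C6H12N4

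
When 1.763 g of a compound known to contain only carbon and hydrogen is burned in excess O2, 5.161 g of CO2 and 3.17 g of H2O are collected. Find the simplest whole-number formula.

mol C = 5.161 / 44.01 = 0.1173; mass C = 0.1173 × 12.01 = 1.408 g
mol H = 2 × (3.17 / 18.02) = 0.3518; mass H = 0.3518 × 1.008 = 0.3546 g
Divide by the smallest (0.1173 mol C): C 1.000, H 3.000
Ratio ≈ 1:3, so the empirical formula is CH3

CH3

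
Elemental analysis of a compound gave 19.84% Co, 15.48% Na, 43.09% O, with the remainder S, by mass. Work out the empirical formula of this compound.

Assume 100 g: 19.84 g Co, 15.48 g Na, 43.09 g O, 21.59 g S.
n(Co) = 19.84/58.93 = 0.3367, n(Na) = 15.48/22.99 = 0.6733, n(O) = 43.09/16.00 = 2.693, n(S) = 21.59/32.07 = 0.6732
Smallest is Co at 0.3367 mol; normalising gives Co 1.000, Na 2.000, O 7.999, S 2.000
Ratio ≈ 1:2:8:2, so the empirical formula is CoNa2O8S2

CoNa2O8S2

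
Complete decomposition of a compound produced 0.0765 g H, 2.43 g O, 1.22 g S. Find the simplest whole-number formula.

n(H) = 0.0765/1.008 = 0.07589, n(O) = 2.43/16.00 = 0.1519, n(S) = 1.22/32.07 = 0.03804
Ratios (÷ 0.03804): H 1.995, O 3.992, S 1.000
Ratio ≈ 2:4:1, so the empirical formula is H2O4S

H2O4S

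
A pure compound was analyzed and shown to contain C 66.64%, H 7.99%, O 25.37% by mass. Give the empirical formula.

Assume 100 g: 66.64 g C, 7.99 g H, 25.37 g O.
C: 66.64 g ÷ 12.01 g/mol = 5.549 mol
H: 7.99 g ÷ 1.008 g/mol = 7.927 mol
O: 25.37 g ÷ 16.00 g/mol = 1.586 mol
Divide by the smallest (1.586 mol O): C 3.499, H 4.999, O 1.000
Scaling by 2: C 7.00, H 10.00, O 2.00 → C7H10O2

C7H10O2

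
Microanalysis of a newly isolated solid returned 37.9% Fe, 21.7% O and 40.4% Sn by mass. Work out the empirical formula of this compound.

Fe2O4Sn

Assume 100 g: 37.9 g Fe, 21.7 g O, 40.4 g Sn.
Moles — Fe: 37.9 / 55.85 = 0.6786 mol; O: 21.7 / 16.00 = 1.356 mol; Sn: 40.4 / 118.71 = 0.3403 mol
Ratios (÷ 0.3403): Fe 1.994, O 3.985, Sn 1.000
→ Fe2O4Sn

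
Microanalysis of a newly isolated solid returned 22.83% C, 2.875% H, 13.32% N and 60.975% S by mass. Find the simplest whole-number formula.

Assume 100 g: 22.83 g C, 2.875 g H, 13.32 g N, 60.975 g S.
n(C) = 22.83/12.01 = 1.901, n(H) = 2.875/1.008 = 2.852, n(N) = 13.32/14.01 = 0.9507, n(S) = 60.975/32.07 = 1.901
Ratios (÷ 0.9507): C 1.999, H 3.000, N 1.000, S 2.000
≈ 2:3:1:2 → C2H3NS2

C2H3NS2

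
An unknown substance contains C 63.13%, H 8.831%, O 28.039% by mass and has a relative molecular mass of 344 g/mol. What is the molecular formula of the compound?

Assume 100 g: 63.13 g C, 8.831 g H, 28.039 g O.
n(C) = 63.13/12.01 = 5.256, n(H) = 8.831/1.008 = 8.761, n(O) = 28.039/16.00 = 1.752
Ratios (÷ 1.752): C 3.000, H 4.999, O 1.000
Ratio ≈ 3:5:1, so the empirical formula is C3H5O
Empirical-formula mass = 57.07 g/mol
n = 344 / 57.07 = 6.03 ≈ 6
Molecular formula = (C3H5O)×6 = C18H30O6

C18H30O6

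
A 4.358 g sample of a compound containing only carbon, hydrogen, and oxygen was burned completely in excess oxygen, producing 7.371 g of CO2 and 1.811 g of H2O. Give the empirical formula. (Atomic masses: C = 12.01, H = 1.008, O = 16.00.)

mol C = 7.371 / 44.01 = 0.1675; mass C = 0.1675 × 12.01 = 2.011 g
mol H = 2 × (1.811 / 18.02) = 0.2010; mass H = 0.2010 × 1.008 = 0.2026 g
mass O = 4.358 − (2.214) = 2.144 g → mol O = 0.1340
Divide by the smallest (0.134 mol O): C 1.250, H 1.500, O 1.000
×4: C 5.00, H 6.00, O 4.00 → C5H6O4

C5H6O4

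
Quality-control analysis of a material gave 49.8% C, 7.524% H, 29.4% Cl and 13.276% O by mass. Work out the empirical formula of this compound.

Assume 100 g: 49.8 g C, 7.524 g H, 29.4 g Cl, 13.276 g O.
Moles — C: 49.8 / 12.01 = 4.147 mol; H: 7.524 / 1.008 = 7.464 mol; Cl: 29.4 / 35.45 = 0.8293 mol; O: 13.276 / 16.00 = 0.8297 mol
Smallest is Cl at 0.8293 mol; normalising gives C 5.000, H 9.000, Cl 1.000, O 1.000
→ C5H9ClO

C5H9ClO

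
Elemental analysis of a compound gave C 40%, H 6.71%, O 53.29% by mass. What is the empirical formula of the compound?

Assume 100 g: 40 g C, 6.71 g H, 53.29 g O.
C: 40 g ÷ 12.01 g/mol = 3.331 mol
H: 6.71 g ÷ 1.008 g/mol = 6.657 mol
O: 53.29 g ÷ 16.00 g/mol = 3.331 mol
Ratios (÷ 3.331): C 1.000, H 1.999, O 1.000
≈ 1:2:1 → CH2O

CH2O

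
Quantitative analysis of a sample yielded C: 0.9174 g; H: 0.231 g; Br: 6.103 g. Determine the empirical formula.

CH3Br

C: 0.9174 g ÷ 12.01 g/mol = 0.07639 mol
H: 0.231 g ÷ 1.008 g/mol = 0.2292 mol
Br: 6.103 g ÷ 79.90 g/mol = 0.07638 mol
Smallest is Br at 0.07638 mol; normalising gives C 1.000, H 3.000, Br 1.000
≈ 1:3:1 → CH3Br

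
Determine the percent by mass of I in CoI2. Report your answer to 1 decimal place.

Molar mass = 1(58.93) + 2(126.90) = 312.730 g/mol
Mass of I per mole = 2 × 126.90 = 253.800 g
% I = 253.800 / 312.730 × 100 = 81.2%

81.2%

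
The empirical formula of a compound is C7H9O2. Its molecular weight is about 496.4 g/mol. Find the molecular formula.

Empirical-formula mass = 125.14 g/mol
n = 496.4 / 125.14 = 3.97 ≈ 4
Molecular formula = (C7H9O2)4 = C28H36O8

C28H36O8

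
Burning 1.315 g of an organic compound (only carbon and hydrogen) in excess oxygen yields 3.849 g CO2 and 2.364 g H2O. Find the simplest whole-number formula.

CH3

mol C = 3.849 / 44.01 = 0.08746; mass C = 0.08746 × 12.01 = 1.050 g
mol H = 2 × (2.364 / 18.02) = 0.2624; mass H = 0.2624 × 1.008 = 0.2645 g
Divide by the smallest (0.08746 mol C): C 1.000, H 3.000
→ CH3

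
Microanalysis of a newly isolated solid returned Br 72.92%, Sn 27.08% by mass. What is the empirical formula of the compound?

Assume 100 g: 72.92 g Br, 27.08 g Sn.
Br: 72.92 g ÷ 79.90 g/mol = 0.9126 mol
Sn: 27.08 g ÷ 118.71 g/mol = 0.2281 mol
Ratios (÷ 0.2281): Br 4.001, Sn 1.000
≈ 4:1 → Br4Sn

Br4Sn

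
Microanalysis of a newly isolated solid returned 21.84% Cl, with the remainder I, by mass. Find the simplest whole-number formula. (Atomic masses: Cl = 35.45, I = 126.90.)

Assume 100 g: 21.84 g Cl, 78.16 g I.
Moles — Cl: 21.84 / 35.45 = 0.6161 mol; I: 78.16 / 126.90 = 0.6159 mol
Ratios (÷ 0.6159): Cl 1.000, I 1.000
Ratio ≈ 1:1, so the empirical formula is ClI

ClI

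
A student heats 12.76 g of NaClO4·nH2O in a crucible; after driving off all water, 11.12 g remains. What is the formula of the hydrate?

Mass of water lost = 12.76 − 11.12 = 1.64 g → 1.64 / 18.02 = 0.09101 mol H2O
Molar mass of NaClO4 = 122.44 g/mol → mol NaClO4 = 11.12 / 122.44 = 0.09082
n = 0.09101 / 0.09082 = 1.00 ≈ 1 → NaClO4·H2O

NaClO4·H2O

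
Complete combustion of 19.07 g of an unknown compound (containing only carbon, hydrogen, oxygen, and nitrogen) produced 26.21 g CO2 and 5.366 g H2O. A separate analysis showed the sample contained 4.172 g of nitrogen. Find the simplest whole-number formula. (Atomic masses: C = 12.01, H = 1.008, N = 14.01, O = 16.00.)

mol C = 26.21 / 44.01 = 0.5955; mass C = 0.5955 × 12.01 = 7.153 g
mol H = 2 × (5.366 / 18.02) = 0.5956; mass H = 0.5956 × 1.008 = 0.6003 g
mol N = 4.172 / 14.01 = 0.2978
mass O = 19.07 − (11.92) = 7.145 g → mol O = 0.4466
Ratios (÷ 0.2978): C 2.000, H 2.000, N 1.000, O 1.500
Scaling by 2: C 4.00, H 4.00, N 2.00, O 3.00 → C4H4N2O3

C4H4N2O3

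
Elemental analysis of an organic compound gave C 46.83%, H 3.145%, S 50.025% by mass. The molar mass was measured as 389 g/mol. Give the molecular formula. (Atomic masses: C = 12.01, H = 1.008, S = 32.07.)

Assume 100 g: 46.83 g C, 3.145 g H, 50.025 g S.
C: 46.83 g ÷ 12.01 g/mol = 3.899 mol
H: 3.145 g ÷ 1.008 g/mol = 3.12 mol
S: 50.025 g ÷ 32.07 g/mol = 1.56 mol
Divide by the smallest (1.56 mol S): C 2.500, H 2.000, S 1.000
×2: C 5.00, H 4.00, S 2.00 → C5H4S2
Empirical-formula mass = 128.22 g/mol
n = 389 / 128.22 = 3.03 ≈ 3
Molecular formula = (C5H4S2)×3 = C15H12S6

C15H12S6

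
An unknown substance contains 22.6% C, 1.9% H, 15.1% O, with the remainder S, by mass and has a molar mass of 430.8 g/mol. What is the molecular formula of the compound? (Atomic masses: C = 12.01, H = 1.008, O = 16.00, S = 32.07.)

C8H8O4S8

Assume 100 g: 22.6 g C, 1.9 g H, 15.1 g O, 60.4 g S.
Moles — C: 22.6 / 12.01 = 1.882 mol; H: 1.9 / 1.008 = 1.885 mol; O: 15.1 / 16.00 = 0.9437 mol; S: 60.4 / 32.07 = 1.883 mol
Ratios (÷ 0.9437): C 1.994, H 1.997, O 1.000, S 1.996
≈ 2:2:1:2 → C2H2OS2
Empirical-formula mass = 106.18 g/mol
n = 430.8 / 106.18 = 4.06 ≈ 4
Molecular formula = (C2H2OS2)×4 = C8H8O4S8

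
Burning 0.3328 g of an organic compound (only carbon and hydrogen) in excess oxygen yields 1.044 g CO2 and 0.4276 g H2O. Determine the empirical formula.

CH2

mol C = 1.044 / 44.01 = 0.02372; mass C = 0.02372 × 12.01 = 0.2849 g
mol H = 2 × (0.4276 / 18.02) = 0.04746; mass H = 0.04746 × 1.008 = 0.04784 g
Divide by the smallest (0.02372 mol C): C 1.000, H 2.001
→ CH2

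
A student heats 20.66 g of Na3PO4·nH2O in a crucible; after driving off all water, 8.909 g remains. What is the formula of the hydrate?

Na3PO4·12H2O

Mass of water lost = 20.66 − 8.909 = 11.75 g → 11.75 / 18.02 = 0.6521 mol H2O
Molar mass of Na3PO4 = 163.94 g/mol → mol Na3PO4 = 8.909 / 163.94 = 0.05434
n = 0.6521 / 0.05434 = 12.00 ≈ 12 → Na3PO4·12H2O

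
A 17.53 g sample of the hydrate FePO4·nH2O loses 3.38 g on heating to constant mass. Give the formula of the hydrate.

FePO4·2H2O

Mass of anhydrous FePO4 = 17.53 − 3.38 = 14.15 g
mol H2O = 3.38 / 18.02 = 0.1876
Molar mass of FePO4 = 150.82 g/mol → mol FePO4 = 14.15 / 150.82 = 0.09382
n = 0.1876 / 0.09382 = 2.00 ≈ 2 → FePO4·2H2O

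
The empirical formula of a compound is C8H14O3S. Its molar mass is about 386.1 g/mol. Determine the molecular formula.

C16H28O6S2

Empirical-formula mass = 190.26 g/mol
n = 386.1 / 190.26 = 2.03 ≈ 2
Molecular formula = (C8H14O3S)2 = C16H28O6S2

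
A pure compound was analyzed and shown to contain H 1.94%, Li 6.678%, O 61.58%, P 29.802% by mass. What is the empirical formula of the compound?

H2LiO4P

Assume 100 g: 1.94 g H, 6.678 g Li, 61.58 g O, 29.802 g P.
Moles — H: 1.94 / 1.008 = 1.925 mol; Li: 6.678 / 6.94 = 0.9622 mol; O: 61.58 / 16.00 = 3.849 mol; P: 29.802 / 30.97 = 0.9623 mol
Ratios (÷ 0.9622): H 2.000, Li 1.000, O 4.000, P 1.000
→ H2LiO4P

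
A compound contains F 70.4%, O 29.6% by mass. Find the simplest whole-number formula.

F2O

Assume 100 g: 70.4 g F, 29.6 g O.
Moles — F: 70.4 / 19.00 = 3.705 mol; O: 29.6 / 16.00 = 1.85 mol
Smallest is O at 1.85 mol; normalising gives F 2.003, O 1.000
Ratio ≈ 2:1, so the empirical formula is F2O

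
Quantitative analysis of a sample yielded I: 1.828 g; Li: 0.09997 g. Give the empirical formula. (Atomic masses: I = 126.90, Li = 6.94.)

Moles — I: 1.828 / 126.90 = 0.01441 mol; Li: 0.09997 / 6.94 = 0.0144 mol
Smallest is Li at 0.0144 mol; normalising gives I 1.000, Li 1.000
Ratio ≈ 1:1, so the empirical formula is ILi

ILi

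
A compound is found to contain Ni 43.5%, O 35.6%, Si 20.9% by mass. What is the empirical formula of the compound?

NiO3Si

Assume 100 g: 43.5 g Ni, 35.6 g O, 20.9 g Si.
Ni: 43.5 g ÷ 58.69 g/mol = 0.7412 mol
O: 35.6 g ÷ 16.00 g/mol = 2.225 mol
Si: 20.9 g ÷ 28.09 g/mol = 0.744 mol
Ratios (÷ 0.7412): Ni 1.000, O 3.002, Si 1.004
→ NiO3Si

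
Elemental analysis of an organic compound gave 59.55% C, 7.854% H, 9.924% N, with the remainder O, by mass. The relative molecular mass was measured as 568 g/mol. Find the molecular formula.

Assume 100 g: 59.55 g C, 7.854 g H, 9.924 g N, 22.672 g O.
Moles — C: 59.55 / 12.01 = 4.958 mol; H: 7.854 / 1.008 = 7.792 mol; N: 9.924 / 14.01 = 0.7084 mol; O: 22.672 / 16.00 = 1.417 mol
Ratios (÷ 0.7084): C 7.000, H 11.000, N 1.000, O 2.000
→ C7H11NO2
Empirical-formula mass = 141.17 g/mol
n = 568 / 141.17 = 4.02 ≈ 4
Molecular formula = (C7H11NO2)×4 = C28H44N4O8

C28H44N4O8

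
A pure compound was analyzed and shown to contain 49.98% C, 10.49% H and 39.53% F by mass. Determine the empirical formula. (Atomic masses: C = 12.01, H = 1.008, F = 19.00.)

Assume 100 g: 49.98 g C, 10.49 g H, 39.53 g F.
n(C) = 49.98/12.01 = 4.162, n(H) = 10.49/1.008 = 10.41, n(F) = 39.53/19.00 = 2.081
Ratios (÷ 2.081): C 2.000, H 5.002, F 1.000
Ratio ≈ 2:5:1, so the empirical formula is C2H5F

C2H5F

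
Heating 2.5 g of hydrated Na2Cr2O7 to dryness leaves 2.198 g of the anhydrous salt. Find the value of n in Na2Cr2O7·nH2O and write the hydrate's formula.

Na2Cr2O7·2H2O

Mass of water lost = 2.5 − 2.198 = 0.302 g → 0.302 / 18.02 = 0.01676 mol H2O
Molar mass of Na2Cr2O7 = 261.98 g/mol → mol Na2Cr2O7 = 2.198 / 261.98 = 0.00839
n = 0.01676 / 0.00839 = 2.00 ≈ 2 → Na2Cr2O7·2H2O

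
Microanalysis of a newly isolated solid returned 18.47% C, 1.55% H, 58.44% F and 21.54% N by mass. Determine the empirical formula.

Assume 100 g: 18.47 g C, 1.55 g H, 58.44 g F, 21.54 g N.
Moles — C: 18.47 / 12.01 = 1.538 mol; H: 1.55 / 1.008 = 1.538 mol; F: 58.44 / 19.00 = 3.076 mol; N: 21.54 / 14.01 = 1.537 mol
Smallest is N at 1.537 mol; normalising gives C 1.000, H 1.000, F 2.001, N 1.000
→ CHF2N

CHF2N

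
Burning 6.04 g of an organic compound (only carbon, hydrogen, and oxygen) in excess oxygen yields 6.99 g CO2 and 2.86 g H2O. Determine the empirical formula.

C2H4O3

mol C = 6.99 / 44.01 = 0.1588; mass C = 0.1588 × 12.01 = 1.908 g
mol H = 2 × (2.86 / 18.02) = 0.3174; mass H = 0.3174 × 1.008 = 0.3200 g
mass O = 6.04 − (2.227) = 3.813 g → mol O = 0.2383
Divide by the smallest (0.1588 mol C): C 1.000, H 1.999, O 1.500
×2: C 2.00, H 4.00, O 3.00 → C2H4O3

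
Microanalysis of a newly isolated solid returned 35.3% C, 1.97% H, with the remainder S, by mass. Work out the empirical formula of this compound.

Assume 100 g: 35.3 g C, 1.97 g H, 62.73 g S.
Moles — C: 35.3 / 12.01 = 2.939 mol; H: 1.97 / 1.008 = 1.954 mol; S: 62.73 / 32.07 = 1.956 mol
Ratios (÷ 1.954): C 1.504, H 1.000, S 1.001
×2: C 3.01, H 2.00, S 2.00 → C3H2S2

C3H2S2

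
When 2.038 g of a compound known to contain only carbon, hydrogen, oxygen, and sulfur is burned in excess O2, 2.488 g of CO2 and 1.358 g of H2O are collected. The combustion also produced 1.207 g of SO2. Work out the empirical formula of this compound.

C3H8O2S

mol C = 2.488 / 44.01 = 0.05653; mass C = 0.05653 × 12.01 = 0.6790 g
mol H = 2 × (1.358 / 18.02) = 0.1507; mass H = 0.1507 × 1.008 = 0.1519 g
mol S = 1.207 / 64.07 = 0.01884; mass S = 0.6042 g
mass O = 2.038 − (1.435) = 0.6030 g → mol O = 0.03768
Divide by the smallest (0.01884 mol S): C 3.001, H 8.001, O 2.000, S 1.000
≈ 3:8:2:1 → C3H8O2S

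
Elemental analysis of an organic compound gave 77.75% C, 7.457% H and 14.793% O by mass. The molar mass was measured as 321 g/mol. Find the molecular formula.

Assume 100 g: 77.75 g C, 7.457 g H, 14.793 g O.
C: 77.75 g ÷ 12.01 g/mol = 6.474 mol
H: 7.457 g ÷ 1.008 g/mol = 7.398 mol
O: 14.793 g ÷ 16.00 g/mol = 0.9246 mol
Ratios (÷ 0.9246): C 7.002, H 8.001, O 1.000
Ratio ≈ 7:8:1, so the empirical formula is C7H8O
Empirical-formula mass = 108.13 g/mol
n = 321 / 108.13 = 2.97 ≈ 3
Molecular formula = (C7H8O)×3 = C21H24O3

C21H24O3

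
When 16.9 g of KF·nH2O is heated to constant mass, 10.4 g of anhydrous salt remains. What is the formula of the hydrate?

Mass of water lost = 16.9 − 10.4 = 6.5 g → 6.5 / 18.02 = 0.3607 mol H2O
Molar mass of KF = 58.10 g/mol → mol KF = 10.4 / 58.10 = 0.179
n = 0.3607 / 0.179 = 2.02 ≈ 2 → KF·2H2O

KF·2H2O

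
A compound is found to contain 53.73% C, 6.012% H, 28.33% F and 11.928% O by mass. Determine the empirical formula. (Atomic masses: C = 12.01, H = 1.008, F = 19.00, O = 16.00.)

Assume 100 g: 53.73 g C, 6.012 g H, 28.33 g F, 11.928 g O.
Moles — C: 53.73 / 12.01 = 4.474 mol; H: 6.012 / 1.008 = 5.964 mol; F: 28.33 / 19.00 = 1.491 mol; O: 11.928 / 16.00 = 0.7455 mol
Ratios (÷ 0.7455): C 6.001, H 8.000, F 2.000, O 1.000
≈ 6:8:2:1 → C6H8F2O

C6H8F2O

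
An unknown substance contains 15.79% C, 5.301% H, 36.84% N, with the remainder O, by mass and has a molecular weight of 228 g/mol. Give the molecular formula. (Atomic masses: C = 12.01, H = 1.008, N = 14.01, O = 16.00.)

Assume 100 g: 15.79 g C, 5.301 g H, 36.84 g N, 42.069 g O.
Moles — C: 15.79 / 12.01 = 1.315 mol; H: 5.301 / 1.008 = 5.259 mol; N: 36.84 / 14.01 = 2.63 mol; O: 42.069 / 16.00 = 2.629 mol
Smallest is C at 1.315 mol; normalising gives C 1.000, H 4.000, N 2.000, O 2.000
Ratio ≈ 1:4:2:2, so the empirical formula is CH4N2O2
Empirical-formula mass = 76.06 g/mol
n = 228 / 76.06 = 3.00 ≈ 3
Molecular formula = (CH4N2O2)×3 = C3H12N6O6

C3H12N6O6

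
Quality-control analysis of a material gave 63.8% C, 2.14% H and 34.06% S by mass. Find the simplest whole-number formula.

Assume 100 g: 63.8 g C, 2.14 g H, 34.06 g S.
n(C) = 63.8/12.01 = 5.312, n(H) = 2.14/1.008 = 2.123, n(S) = 34.06/32.07 = 1.062
Smallest is S at 1.062 mol; normalising gives C 5.002, H 1.999, S 1.000
Ratio ≈ 5:2:1, so the empirical formula is C5H2S

C5H2S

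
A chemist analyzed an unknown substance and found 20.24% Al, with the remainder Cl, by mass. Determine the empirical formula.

Assume 100 g: 20.24 g Al, 79.76 g Cl.
Al: 20.24 g ÷ 26.98 g/mol = 0.7502 mol
Cl: 79.76 g ÷ 35.45 g/mol = 2.25 mol
Ratios (÷ 0.7502): Al 1.000, Cl 2.999
≈ 1:3 → AlCl3

AlCl3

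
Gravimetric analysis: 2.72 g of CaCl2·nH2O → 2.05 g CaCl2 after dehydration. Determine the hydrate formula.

CaCl2·2H2O

Mass of water lost = 2.72 − 2.05 = 0.67 g → 0.67 / 18.02 = 0.03718 mol H2O
Molar mass of CaCl2 = 110.98 g/mol → mol CaCl2 = 2.05 / 110.98 = 0.01847
n = 0.03718 / 0.01847 = 2.01 ≈ 2 → CaCl2·2H2O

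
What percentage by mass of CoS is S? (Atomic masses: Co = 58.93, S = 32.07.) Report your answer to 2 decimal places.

35.24%

Molar mass = 1(58.93) + 1(32.07) = 91.000 g/mol
Mass of S per mole = 1 × 32.07 = 32.070 g
% S = 32.070 / 91.000 × 100 = 35.24%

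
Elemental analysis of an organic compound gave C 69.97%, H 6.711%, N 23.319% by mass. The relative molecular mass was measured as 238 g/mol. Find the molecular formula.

C14H16N4

Assume 100 g: 69.97 g C, 6.711 g H, 23.319 g N.
n(C) = 69.97/12.01 = 5.826, n(H) = 6.711/1.008 = 6.658, n(N) = 23.319/14.01 = 1.664
Ratios (÷ 1.664): C 3.500, H 4.000, N 1.000
Scaling by 2: C 7.00, H 8.00, N 2.00 → C7H8N2
Empirical-formula mass = 120.15 g/mol
n = 238 / 120.15 = 1.98 ≈ 2
Molecular formula = (C7H8N2)×2 = C14H16N4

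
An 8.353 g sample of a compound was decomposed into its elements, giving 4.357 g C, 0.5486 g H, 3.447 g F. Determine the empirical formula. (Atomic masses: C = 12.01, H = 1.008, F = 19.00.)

Moles — C: 4.357 / 12.01 = 0.3628 mol; H: 0.5486 / 1.008 = 0.5442 mol; F: 3.447 / 19.00 = 0.1814 mol
Ratios (÷ 0.1814): C 2.000, H 3.000, F 1.000
→ C2H3F

C2H3F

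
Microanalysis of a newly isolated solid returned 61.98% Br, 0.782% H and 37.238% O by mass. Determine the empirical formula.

Assume 100 g: 61.98 g Br, 0.782 g H, 37.238 g O.
Br: 61.98 g ÷ 79.90 g/mol = 0.7757 mol
H: 0.782 g ÷ 1.008 g/mol = 0.7758 mol
O: 37.238 g ÷ 16.00 g/mol = 2.327 mol
Smallest is Br at 0.7757 mol; normalising gives Br 1.000, H 1.000, O 3.000
→ BrHO3

BrHO3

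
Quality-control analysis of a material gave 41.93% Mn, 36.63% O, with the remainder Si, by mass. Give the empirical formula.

MnO3Si

Assume 100 g: 41.93 g Mn, 36.63 g O, 21.44 g Si.
n(Mn) = 41.93/54.94 = 0.7632, n(O) = 36.63/16.00 = 2.289, n(Si) = 21.44/28.09 = 0.7633
Smallest is Mn at 0.7632 mol; normalising gives Mn 1.000, O 3.000, Si 1.000
→ MnO3Si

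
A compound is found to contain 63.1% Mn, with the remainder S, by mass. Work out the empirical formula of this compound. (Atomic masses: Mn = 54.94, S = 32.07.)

Assume 100 g: 63.1 g Mn, 36.9 g S.
n(Mn) = 63.1/54.94 = 1.149, n(S) = 36.9/32.07 = 1.151
Smallest is Mn at 1.149 mol; normalising gives Mn 1.000, S 1.002
→ MnS

MnS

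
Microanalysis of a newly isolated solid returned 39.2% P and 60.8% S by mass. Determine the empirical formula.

Assume 100 g: 39.2 g P, 60.8 g S.
n(P) = 39.2/30.97 = 1.266, n(S) = 60.8/32.07 = 1.896
Divide by the smallest (1.266 mol P): P 1.000, S 1.498
Multiply by 2: P 2.00, S 3.00 → P2S3

P2S3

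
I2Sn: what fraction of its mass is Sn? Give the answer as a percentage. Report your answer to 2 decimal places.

Molar mass = 2(126.90) + 1(118.71) = 372.510 g/mol
Mass of Sn per mole = 1 × 118.71 = 118.710 g
% Sn = 118.710 / 372.510 × 100 = 31.87%

31.87%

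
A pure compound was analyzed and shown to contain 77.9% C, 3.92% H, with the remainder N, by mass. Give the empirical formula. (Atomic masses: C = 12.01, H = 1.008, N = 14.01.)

C5H3N

Assume 100 g: 77.9 g C, 3.92 g H, 18.18 g N.
C: 77.9 g ÷ 12.01 g/mol = 6.486 mol
H: 3.92 g ÷ 1.008 g/mol = 3.889 mol
N: 18.18 g ÷ 14.01 g/mol = 1.298 mol
Ratios (÷ 1.298): C 4.998, H 2.997, N 1.000
Ratio ≈ 5:3:1, so the empirical formula is C5H3N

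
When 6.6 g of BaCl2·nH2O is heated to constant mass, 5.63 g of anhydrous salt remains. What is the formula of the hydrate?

BaCl2·2H2O

Mass of water lost = 6.6 − 5.63 = 0.97 g → 0.97 / 18.02 = 0.05383 mol H2O
Molar mass of BaCl2 = 208.23 g/mol → mol BaCl2 = 5.63 / 208.23 = 0.02704
n = 0.05383 / 0.02704 = 1.99 ≈ 2 → BaCl2·2H2O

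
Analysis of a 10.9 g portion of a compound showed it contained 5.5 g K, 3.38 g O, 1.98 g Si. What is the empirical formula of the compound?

K2O3Si

K: 5.5 g ÷ 39.10 g/mol = 0.1407 mol
O: 3.38 g ÷ 16.00 g/mol = 0.2112 mol
Si: 1.98 g ÷ 28.09 g/mol = 0.07049 mol
Ratios (÷ 0.07049): K 1.996, O 2.997, Si 1.000
Ratio ≈ 2:3:1, so the empirical formula is K2O3Si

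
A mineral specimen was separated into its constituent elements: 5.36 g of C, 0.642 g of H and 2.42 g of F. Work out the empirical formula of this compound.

C7H10F2

Moles — C: 5.36 / 12.01 = 0.4463 mol; H: 0.642 / 1.008 = 0.6369 mol; F: 2.42 / 19.00 = 0.1274 mol
Smallest is F at 0.1274 mol; normalising gives C 3.504, H 5.000, F 1.000
×2: C 7.01, H 10.00, F 2.00 → C7H10F2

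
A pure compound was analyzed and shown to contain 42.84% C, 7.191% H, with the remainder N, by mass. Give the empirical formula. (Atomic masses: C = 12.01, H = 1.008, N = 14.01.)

CH2N

Assume 100 g: 42.84 g C, 7.191 g H, 49.969 g N.
Moles — C: 42.84 / 12.01 = 3.567 mol; H: 7.191 / 1.008 = 7.134 mol; N: 49.969 / 14.01 = 3.567 mol
Divide by the smallest (3.567 mol N): C 1.000, H 2.000, N 1.000
→ CH2N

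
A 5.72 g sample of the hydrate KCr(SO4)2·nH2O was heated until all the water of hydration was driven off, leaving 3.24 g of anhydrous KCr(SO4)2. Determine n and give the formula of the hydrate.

Mass of water lost = 5.72 − 3.24 = 2.48 g → 2.48 / 18.02 = 0.1376 mol H2O
Molar mass of KCr(SO4)2 = 283.24 g/mol → mol KCr(SO4)2 = 3.24 / 283.24 = 0.01144
n = 0.1376 / 0.01144 = 12.03 ≈ 12 → KCr(SO4)2·12H2O

KCr(SO4)2·12H2O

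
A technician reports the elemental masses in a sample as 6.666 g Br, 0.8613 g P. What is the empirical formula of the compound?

Br3P

Moles — Br: 6.666 / 79.90 = 0.08343 mol; P: 0.8613 / 30.97 = 0.02781 mol
Ratios (÷ 0.02781): Br 3.000, P 1.000
Ratio ≈ 3:1, so the empirical formula is Br3P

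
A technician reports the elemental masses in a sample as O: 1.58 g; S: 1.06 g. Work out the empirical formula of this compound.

O3S

O: 1.58 g ÷ 16.00 g/mol = 0.09875 mol
S: 1.06 g ÷ 32.07 g/mol = 0.03305 mol
Smallest is S at 0.03305 mol; normalising gives O 2.988, S 1.000
→ O3S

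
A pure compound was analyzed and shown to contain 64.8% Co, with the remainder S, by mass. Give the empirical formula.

Assume 100 g: 64.8 g Co, 35.2 g S.
n(Co) = 64.8/58.93 = 1.1, n(S) = 35.2/32.07 = 1.098
Ratios (÷ 1.098): Co 1.002, S 1.000
→ CoS

CoS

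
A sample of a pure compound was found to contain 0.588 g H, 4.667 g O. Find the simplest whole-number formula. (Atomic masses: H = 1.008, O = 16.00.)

H2O

Moles — H: 0.588 / 1.008 = 0.5833 mol; O: 4.667 / 16.00 = 0.2917 mol
Ratios (÷ 0.2917): H 2.000, O 1.000
≈ 2:1 → H2O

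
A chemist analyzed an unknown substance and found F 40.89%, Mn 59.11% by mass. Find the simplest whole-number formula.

F2Mn

Assume 100 g: 40.89 g F, 59.11 g Mn.
n(F) = 40.89/19.00 = 2.152, n(Mn) = 59.11/54.94 = 1.076
Ratios (÷ 1.076): F 2.000, Mn 1.000
Ratio ≈ 2:1, so the empirical formula is F2Mn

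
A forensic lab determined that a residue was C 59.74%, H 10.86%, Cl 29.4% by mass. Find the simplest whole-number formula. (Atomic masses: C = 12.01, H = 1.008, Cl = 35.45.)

Assume 100 g: 59.74 g C, 10.86 g H, 29.4 g Cl.
n(C) = 59.74/12.01 = 4.974, n(H) = 10.86/1.008 = 10.77, n(Cl) = 29.4/35.45 = 0.8293
Divide by the smallest (0.8293 mol Cl): C 5.998, H 12.991, Cl 1.000
→ C6H13Cl

C6H13Cl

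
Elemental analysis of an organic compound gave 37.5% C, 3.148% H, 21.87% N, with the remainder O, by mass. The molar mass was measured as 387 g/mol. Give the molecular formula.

C12H12N6O9

Assume 100 g: 37.5 g C, 3.148 g H, 21.87 g N, 37.482 g O.
C: 37.5 g ÷ 12.01 g/mol = 3.122 mol
H: 3.148 g ÷ 1.008 g/mol = 3.123 mol
N: 21.87 g ÷ 14.01 g/mol = 1.561 mol
O: 37.482 g ÷ 16.00 g/mol = 2.343 mol
Divide by the smallest (1.561 mol N): C 2.000, H 2.001, N 1.000, O 1.501
×2: C 4.00, H 4.00, N 2.00, O 3.00 → C4H4N2O3
Empirical-formula mass = 128.09 g/mol
n = 387 / 128.09 = 3.02 ≈ 3
Molecular formula = (C4H4N2O3)×3 = C12H12N6O9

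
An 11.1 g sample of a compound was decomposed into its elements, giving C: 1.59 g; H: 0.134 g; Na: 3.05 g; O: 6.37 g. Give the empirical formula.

Moles — C: 1.59 / 12.01 = 0.1324 mol; H: 0.134 / 1.008 = 0.1329 mol; Na: 3.05 / 22.99 = 0.1327 mol; O: 6.37 / 16.00 = 0.3981 mol
Divide by the smallest (0.1324 mol C): C 1.000, H 1.004, Na 1.002, O 3.007
Ratio ≈ 1:1:1:3, so the empirical formula is CHNaO3

CHNaO3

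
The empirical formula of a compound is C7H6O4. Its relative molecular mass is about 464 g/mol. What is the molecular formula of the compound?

Empirical-formula mass = 154.12 g/mol
n = 464 / 154.12 = 3.01 ≈ 3
Molecular formula = (C7H6O4)3 = C21H18O12

C21H18O12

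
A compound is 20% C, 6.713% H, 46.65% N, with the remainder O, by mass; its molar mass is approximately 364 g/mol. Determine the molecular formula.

C6H24N12O6

Assume 100 g: 20 g C, 6.713 g H, 46.65 g N, 26.637 g O.
Moles — C: 20 / 12.01 = 1.665 mol; H: 6.713 / 1.008 = 6.66 mol; N: 46.65 / 14.01 = 3.33 mol; O: 26.637 / 16.00 = 1.665 mol
Smallest is O at 1.665 mol; normalising gives C 1.000, H 4.000, N 2.000, O 1.000
Ratio ≈ 1:4:2:1, so the empirical formula is CH4N2O
Empirical-formula mass = 60.06 g/mol
n = 364 / 60.06 = 6.06 ≈ 6
Molecular formula = (CH4N2O)×6 = C6H24N12O6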